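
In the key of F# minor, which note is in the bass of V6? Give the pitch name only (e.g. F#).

V in F# minor has root C#; the chord is C#-E#-G#.
The figure 6 means first inversion — the third is in the bass.

E#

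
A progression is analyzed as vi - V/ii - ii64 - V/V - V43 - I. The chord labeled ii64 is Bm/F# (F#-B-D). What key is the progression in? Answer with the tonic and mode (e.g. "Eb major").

A major

The chord Bm/F# is a minor triad rooted on B; its label is ii64.
Counting down one scale step from B places the tonic on A; a minor triad on degree 2 is diatonic only in major.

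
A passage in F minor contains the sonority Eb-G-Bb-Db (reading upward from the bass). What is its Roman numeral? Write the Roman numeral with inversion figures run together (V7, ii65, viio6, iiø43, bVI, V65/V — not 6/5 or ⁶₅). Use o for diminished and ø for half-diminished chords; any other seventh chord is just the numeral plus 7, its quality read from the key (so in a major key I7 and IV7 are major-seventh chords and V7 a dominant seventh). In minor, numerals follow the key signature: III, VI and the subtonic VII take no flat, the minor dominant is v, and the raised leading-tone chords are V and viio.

The pitches Eb-G-Bb-Db form a dominant seventh chord rooted on Eb.
In F minor, Eb is the subtonic; the diatonic dominant seventh chord there is VII7.

VII7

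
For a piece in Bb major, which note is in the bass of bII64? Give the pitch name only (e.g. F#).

Gb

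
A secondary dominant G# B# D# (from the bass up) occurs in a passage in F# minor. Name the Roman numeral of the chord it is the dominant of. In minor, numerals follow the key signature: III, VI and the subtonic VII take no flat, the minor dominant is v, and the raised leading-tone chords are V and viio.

The chord is a major triad on G#.
A dominant resolves down a perfect fifth: G# → C#. In F# minor, C# is scale degree 5, i.e. V.

V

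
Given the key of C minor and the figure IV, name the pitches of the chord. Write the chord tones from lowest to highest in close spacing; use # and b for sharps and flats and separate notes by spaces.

IV is the major subdominant, borrowed from the parallel major. In C minor that root is F.
So the chord is F-A-C.

F A C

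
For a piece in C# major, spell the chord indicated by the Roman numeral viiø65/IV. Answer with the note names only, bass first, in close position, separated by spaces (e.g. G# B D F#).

G# B D# E#

The slash marks an applied leading-tone chord: viio of IV. In C# major, IV is F#, so the leading tone to it is E#, a half step below.
Building a half-diminished seventh chord on E# gives E#-G#-B-D#.
The figured bass 65 indicates first inversion, placing the third (G#) in the bass: G#-B-D#-E#.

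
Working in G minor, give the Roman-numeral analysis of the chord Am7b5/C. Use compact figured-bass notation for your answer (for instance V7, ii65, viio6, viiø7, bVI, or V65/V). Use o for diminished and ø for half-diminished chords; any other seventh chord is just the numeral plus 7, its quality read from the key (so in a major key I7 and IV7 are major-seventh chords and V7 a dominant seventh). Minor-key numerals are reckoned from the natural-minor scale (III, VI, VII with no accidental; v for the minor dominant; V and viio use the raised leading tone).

The pitches A-C-Eb-G form a half-diminished seventh chord rooted on A.
A is scale degree 2 in G minor, and a half-diminished seventh chord on that degree is written iiø7.
With C in the bass the chord is in first inversion, so the figured bass is 65.

iiø65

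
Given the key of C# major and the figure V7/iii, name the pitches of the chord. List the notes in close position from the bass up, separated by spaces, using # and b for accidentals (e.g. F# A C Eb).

B# D## F## A#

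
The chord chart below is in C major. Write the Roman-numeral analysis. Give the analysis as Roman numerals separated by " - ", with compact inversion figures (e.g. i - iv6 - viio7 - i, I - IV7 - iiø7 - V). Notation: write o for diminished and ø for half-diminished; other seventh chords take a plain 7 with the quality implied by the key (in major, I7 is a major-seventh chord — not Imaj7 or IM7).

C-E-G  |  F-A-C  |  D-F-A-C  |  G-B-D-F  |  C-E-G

C-E-G has root C, degree 1 in C major, so I.
F-A-C has root F, degree 4 in C major, so IV.
D-F-A-C: root D is the supertonic; minor seventh chord there is ii7.
G-B-D-F: root G is the dominant; dominant seventh chord there is V7.
C-E-G: major triad on C = scale degree 1 → I.

I - IV - ii7 - V7 - I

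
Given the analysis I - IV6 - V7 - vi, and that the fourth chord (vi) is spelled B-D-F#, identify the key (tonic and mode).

The anchor chord is a minor triad on B, labeled vi.
vi on B implies B is the submediant; that puts the tonic at D, and the lowercase numeral fits major mode.

D major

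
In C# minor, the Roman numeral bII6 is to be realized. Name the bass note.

bII in C# minor has root D; the chord is D-F#-A.
The figure 6 means first inversion — the third is in the bass.

F#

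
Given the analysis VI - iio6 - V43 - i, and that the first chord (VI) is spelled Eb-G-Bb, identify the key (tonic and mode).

The chord Eb is a major triad rooted on Eb; its label is VI.
If Eb is scale degree 6 and the mode makes that degree carry a major triad, the tonic is G and the mode is minor.

G minor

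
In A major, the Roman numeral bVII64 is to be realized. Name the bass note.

D

bVII in A major has root G; the chord is G-B-D.
The figure 64 means second inversion — the fifth is in the bass.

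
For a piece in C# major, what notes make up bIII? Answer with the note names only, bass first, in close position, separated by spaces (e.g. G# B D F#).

Scale degree 3 in C# major is E#; lowering it a half step gives E. bIII is a major triad on the lowered third degree, borrowed from the parallel minor.
So the chord is E-G#-B.

E G# B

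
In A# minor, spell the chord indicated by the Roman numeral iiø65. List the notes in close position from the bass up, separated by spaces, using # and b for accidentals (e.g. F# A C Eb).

The numeral's case and figure indicate a half-diminished seventh chord. In A# minor its root, the supertonic, is B#.
Stacking thirds from B# gives B#-D#-F#-A#.
The figured bass 65 indicates first inversion, placing the third (D#) in the bass: D#-F#-A#-B#.

D# F# A# B#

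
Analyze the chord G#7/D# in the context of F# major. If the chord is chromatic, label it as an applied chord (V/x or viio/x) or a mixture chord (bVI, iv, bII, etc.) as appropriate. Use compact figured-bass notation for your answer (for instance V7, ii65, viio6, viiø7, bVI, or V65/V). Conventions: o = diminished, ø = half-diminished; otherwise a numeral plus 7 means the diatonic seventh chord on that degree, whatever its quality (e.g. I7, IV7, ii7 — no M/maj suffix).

The pitches G#-B#-D#-F# form a dominant seventh chord rooted on G#.
G# is not a diatonic chord root with this quality in F# major, but it lies a perfect fifth above C# (V), so the chord functions as an applied dominant of V.
With D# in the bass the chord is in second inversion, so the figured bass is 43.

V43/V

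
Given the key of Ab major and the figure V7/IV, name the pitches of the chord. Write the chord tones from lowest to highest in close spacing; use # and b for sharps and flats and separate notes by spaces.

The slash means an applied dominant: we want the dominant of IV. In Ab major, IV is Db major, and its dominant is built on Ab.
Building a dominant seventh chord on Ab gives Ab-C-Eb-Gb.

Ab C Eb Gb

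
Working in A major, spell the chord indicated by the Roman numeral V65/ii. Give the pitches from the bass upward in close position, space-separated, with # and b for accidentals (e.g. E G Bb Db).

V65/ii is a secondary dominant — the dominant seventh of ii. ii in A major is B, so the applied chord's root is F#, a perfect fifth above.
Building a dominant seventh chord on F# gives F#-A#-C#-E.
With the 65 figure the chord is in first inversion; from the bass A# upward in close position it reads A#-C#-E-F#.

A# C# E F#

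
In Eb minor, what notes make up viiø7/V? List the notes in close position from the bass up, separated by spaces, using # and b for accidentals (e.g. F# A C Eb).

A C Eb G

The slash marks an applied leading-tone chord: viio of V. In Eb minor, V is Bb, so the leading tone to it is A, a half step below.
Building a half-diminished seventh chord on A gives A-C-Eb-G.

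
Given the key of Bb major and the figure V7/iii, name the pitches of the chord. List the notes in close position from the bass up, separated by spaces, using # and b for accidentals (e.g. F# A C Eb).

The slash means an applied dominant: we want the dominant of iii. In Bb major, iii is D minor, and its dominant is built on A.
Building a dominant seventh chord on A gives A-C#-E-G.

A C# E G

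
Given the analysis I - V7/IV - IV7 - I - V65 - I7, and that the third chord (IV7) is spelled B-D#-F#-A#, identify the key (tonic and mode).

F# major

IV7 is given as B-D#-F#-A# — a major seventh chord with root B.
If B is scale degree 4 and the mode makes that degree carry a major seventh chord, the tonic is F# and the mode is major.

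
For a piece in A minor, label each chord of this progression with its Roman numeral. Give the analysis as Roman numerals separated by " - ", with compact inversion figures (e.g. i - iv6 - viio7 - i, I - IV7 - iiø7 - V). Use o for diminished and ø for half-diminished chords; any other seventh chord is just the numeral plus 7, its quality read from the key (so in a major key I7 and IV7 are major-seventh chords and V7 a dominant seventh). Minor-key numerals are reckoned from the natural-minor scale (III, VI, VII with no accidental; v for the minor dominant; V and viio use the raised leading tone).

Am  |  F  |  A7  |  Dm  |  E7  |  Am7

i - VI - V7/iv - iv - V7 - i7

Am: minor triad on A = scale degree 1 → i.
F: major triad on F = scale degree 6 → VI.
A7: chromatic; A is V of iv, so V7/iv.
Dm: minor triad on D = scale degree 4 → iv.
E7: root E is the dominant; dominant seventh chord there is V7.
Am7 has root A, degree 1 in A minor, so i7.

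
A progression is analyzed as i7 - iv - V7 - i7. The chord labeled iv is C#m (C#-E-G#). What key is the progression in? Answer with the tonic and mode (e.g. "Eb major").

G# minor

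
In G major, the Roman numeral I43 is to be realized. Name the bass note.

I in G major has root G; the chord is G-B-D-F#.
The figure 43 means second inversion — the fifth is in the bass.

D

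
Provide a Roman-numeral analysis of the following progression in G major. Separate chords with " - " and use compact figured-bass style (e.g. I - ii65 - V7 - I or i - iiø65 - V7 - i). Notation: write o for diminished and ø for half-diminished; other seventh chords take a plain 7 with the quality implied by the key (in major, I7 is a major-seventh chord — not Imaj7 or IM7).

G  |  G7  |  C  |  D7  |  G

G has root G, degree 1 in G major, so I.
G7 is the secondary dominant of IV (dominant seventh chord on G): V7/IV.
C has root C, degree 4 in G major, so IV.
D7 has root D, degree 5 in G major, so V7.
G has root G, degree 1 in G major, so I.

I - V7/IV - IV - V7 - I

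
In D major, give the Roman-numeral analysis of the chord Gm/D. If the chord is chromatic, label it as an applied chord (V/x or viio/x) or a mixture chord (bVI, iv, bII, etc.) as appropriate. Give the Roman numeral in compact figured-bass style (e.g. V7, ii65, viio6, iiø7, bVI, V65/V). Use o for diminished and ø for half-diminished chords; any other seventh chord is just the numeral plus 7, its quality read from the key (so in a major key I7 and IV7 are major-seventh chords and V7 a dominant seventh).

The pitches G-Bb-D form a minor triad rooted on G.
G is the fourth degree of D major. This is the minor subdominant, borrowed from the parallel minor.
With D in the bass the chord is in second inversion, so the figured bass is 64.

iv64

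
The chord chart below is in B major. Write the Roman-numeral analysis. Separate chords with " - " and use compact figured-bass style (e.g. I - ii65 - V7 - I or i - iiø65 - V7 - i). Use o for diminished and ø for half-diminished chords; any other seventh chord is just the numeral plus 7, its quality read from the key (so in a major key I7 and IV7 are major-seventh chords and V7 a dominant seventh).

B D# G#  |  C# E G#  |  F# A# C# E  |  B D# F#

vi6 - ii - V7 - I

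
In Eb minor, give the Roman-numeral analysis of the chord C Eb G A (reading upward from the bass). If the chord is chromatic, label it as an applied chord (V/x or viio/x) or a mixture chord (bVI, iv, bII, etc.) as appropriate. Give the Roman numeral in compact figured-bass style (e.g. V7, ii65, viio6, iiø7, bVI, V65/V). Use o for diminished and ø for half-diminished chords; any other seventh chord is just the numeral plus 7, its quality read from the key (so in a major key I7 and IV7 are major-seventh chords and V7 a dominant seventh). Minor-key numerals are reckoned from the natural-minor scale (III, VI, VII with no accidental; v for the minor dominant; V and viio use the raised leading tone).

The pitches A-C-Eb-G form a half-diminished seventh chord rooted on A.
A sits a half step below Bb (V in Eb minor); a diminished chord there is the applied leading-tone chord of V.
With C in the bass the chord is in first inversion, so the figured bass is 65.

viiø65/V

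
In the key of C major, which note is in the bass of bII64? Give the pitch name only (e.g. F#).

Ab

bII in C major has root Db; the chord is Db-F-Ab.
The figure 64 means second inversion — the fifth is in the bass.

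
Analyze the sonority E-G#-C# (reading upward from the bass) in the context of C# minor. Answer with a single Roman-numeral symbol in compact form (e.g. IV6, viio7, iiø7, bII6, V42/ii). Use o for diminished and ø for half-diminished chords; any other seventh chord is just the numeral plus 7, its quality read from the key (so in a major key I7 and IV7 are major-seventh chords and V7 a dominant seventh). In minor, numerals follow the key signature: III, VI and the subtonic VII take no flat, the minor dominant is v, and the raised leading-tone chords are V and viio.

i6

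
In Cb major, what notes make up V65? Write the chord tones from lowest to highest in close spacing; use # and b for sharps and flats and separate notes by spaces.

The numeral's case and figure indicate a dominant seventh chord. In Cb major its root, the dominant, is Gb.
That chord is spelled Gb-Bb-Db-Fb.
The figured bass 65 indicates first inversion, placing the third (Bb) in the bass: Bb-Db-Fb-Gb.

Bb Db Fb Gb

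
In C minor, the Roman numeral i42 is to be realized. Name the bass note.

i in C minor has root C; the chord is C-Eb-G-Bb.
The figure 42 means third inversion — the seventh is in the bass.

Bb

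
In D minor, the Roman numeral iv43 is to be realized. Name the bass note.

iv in D minor has root G; the chord is G-Bb-D-F.
The figure 43 means second inversion — the fifth is in the bass.

D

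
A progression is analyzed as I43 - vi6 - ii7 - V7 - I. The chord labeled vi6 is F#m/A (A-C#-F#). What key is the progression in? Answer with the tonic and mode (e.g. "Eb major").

vi6 is given as A-C#-F# — a minor triad with root F#.
Counting down 5 scale steps from F# places the tonic on A; a minor triad on degree 6 is diatonic only in major.

A major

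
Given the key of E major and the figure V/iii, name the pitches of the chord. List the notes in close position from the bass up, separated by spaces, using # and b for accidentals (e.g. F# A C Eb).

The slash means an applied dominant: we want the dominant of iii. In E major, iii is G# minor, and its dominant is built on D#.
Building a major triad on D# gives D#-F##-A#.

D# F## A#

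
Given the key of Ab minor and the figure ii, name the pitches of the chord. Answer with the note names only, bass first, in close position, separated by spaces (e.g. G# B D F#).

ii is the minor supertonic, borrowed from the parallel major (the Dorian ii). In Ab minor that root is Bb.
So the chord is Bb-Db-F.

Bb Db F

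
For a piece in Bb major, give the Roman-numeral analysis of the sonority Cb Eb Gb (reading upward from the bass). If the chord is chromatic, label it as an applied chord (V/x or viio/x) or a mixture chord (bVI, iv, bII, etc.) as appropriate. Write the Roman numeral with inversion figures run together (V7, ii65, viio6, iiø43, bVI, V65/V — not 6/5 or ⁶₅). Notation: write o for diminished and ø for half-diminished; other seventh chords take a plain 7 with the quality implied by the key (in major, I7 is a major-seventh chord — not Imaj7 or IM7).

Stacked in thirds the chord is Cb-Eb-Gb: a major triad on Cb.
Cb is the lowered second degree of Bb major (diatonic 2 would be C). This is the Neapolitan chord — a major triad on the lowered second degree.

bII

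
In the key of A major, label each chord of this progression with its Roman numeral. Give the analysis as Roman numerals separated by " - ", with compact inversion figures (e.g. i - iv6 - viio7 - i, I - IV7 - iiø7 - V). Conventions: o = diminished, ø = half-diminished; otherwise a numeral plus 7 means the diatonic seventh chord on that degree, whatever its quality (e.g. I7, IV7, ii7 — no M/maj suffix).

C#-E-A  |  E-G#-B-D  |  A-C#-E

I6 - V7 - I

C#-E-A has root A, degree 1 in A major, so I6.
E-G#-B-D: root E is the dominant; dominant seventh chord there is V7.
A-C#-E: root A is the tonic; major triad there is I.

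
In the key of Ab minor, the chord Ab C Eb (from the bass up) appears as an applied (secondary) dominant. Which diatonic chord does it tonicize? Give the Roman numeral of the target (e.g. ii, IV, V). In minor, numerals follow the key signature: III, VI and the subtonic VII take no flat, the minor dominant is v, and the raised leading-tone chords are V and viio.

iv

The chord is a major triad on Ab.
A dominant resolves down a perfect fifth: Ab → Db. In Ab minor, Db is scale degree 4, i.e. iv.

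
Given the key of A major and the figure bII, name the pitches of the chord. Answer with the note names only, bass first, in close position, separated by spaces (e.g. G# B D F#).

Bb D F

Scale degree 2 in A major is B; lowering it a half step gives Bb. bII is the Neapolitan chord — a major triad on the lowered second degree.
So the chord is Bb-D-F, a major triad.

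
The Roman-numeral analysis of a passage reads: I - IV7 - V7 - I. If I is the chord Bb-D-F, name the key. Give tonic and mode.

Bb major

The chord Bb is a major triad rooted on Bb; its label is I.
If Bb is scale degree 1 and the mode makes that degree carry a major triad, the tonic is Bb and the mode is major.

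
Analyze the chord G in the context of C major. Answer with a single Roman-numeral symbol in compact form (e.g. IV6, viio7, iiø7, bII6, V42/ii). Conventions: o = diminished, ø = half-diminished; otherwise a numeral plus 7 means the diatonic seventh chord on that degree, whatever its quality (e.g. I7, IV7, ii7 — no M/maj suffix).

V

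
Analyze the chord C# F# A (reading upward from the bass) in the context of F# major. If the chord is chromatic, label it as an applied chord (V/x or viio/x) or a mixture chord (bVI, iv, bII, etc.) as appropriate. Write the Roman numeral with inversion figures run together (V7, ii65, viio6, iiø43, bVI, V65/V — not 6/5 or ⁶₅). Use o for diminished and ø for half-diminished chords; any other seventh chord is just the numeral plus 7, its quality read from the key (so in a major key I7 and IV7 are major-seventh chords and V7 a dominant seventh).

The pitches F#-A-C# form a minor triad rooted on F#.
F# is the first degree of F# major. This is the minor tonic, borrowed from the parallel minor.
With C# in the bass the chord is in second inversion, so the figured bass is 64.

i64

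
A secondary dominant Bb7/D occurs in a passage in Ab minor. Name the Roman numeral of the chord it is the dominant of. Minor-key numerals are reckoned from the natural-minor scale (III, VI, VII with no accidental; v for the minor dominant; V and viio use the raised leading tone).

V

The chord is a dominant seventh chord on Bb.
A dominant resolves down a perfect fifth: Bb → Eb. In Ab minor, Eb is scale degree 5, i.e. V.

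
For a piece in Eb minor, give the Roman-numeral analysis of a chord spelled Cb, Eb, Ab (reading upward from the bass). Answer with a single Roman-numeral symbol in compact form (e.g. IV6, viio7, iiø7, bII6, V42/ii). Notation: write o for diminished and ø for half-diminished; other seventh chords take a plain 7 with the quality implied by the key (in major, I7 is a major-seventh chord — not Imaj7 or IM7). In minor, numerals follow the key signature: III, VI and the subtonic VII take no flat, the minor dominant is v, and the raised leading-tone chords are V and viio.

Stacked in thirds the chord is Ab-Cb-Eb: a minor triad on Ab.
Ab is scale degree 4 in Eb minor, and a minor triad on that degree is written iv.
With Cb in the bass the chord is in first inversion, so the figured bass is 6.

iv6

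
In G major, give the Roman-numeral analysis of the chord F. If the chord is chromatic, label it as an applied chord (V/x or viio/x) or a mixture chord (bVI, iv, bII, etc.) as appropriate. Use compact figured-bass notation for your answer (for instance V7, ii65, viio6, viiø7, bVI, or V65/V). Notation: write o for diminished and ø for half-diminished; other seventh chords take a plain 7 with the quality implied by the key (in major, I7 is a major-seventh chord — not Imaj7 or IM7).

bVII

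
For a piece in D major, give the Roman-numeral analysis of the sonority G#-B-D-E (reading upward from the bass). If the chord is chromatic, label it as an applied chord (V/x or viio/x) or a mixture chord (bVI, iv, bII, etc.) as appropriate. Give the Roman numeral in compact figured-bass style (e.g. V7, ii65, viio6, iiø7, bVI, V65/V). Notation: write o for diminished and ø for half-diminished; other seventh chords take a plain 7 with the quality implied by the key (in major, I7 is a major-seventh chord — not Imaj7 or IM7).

Stacked in thirds the chord is E-G#-B-D: a dominant seventh chord on E.
E is not a diatonic chord root with this quality in D major, but it lies a perfect fifth above A (V), so the chord functions as an applied dominant of V.
With G# in the bass the chord is in first inversion, so the figured bass is 65.

V65/V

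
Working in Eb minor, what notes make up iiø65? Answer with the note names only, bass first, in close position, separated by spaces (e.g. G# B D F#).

Ab Cb Eb F

In Eb minor, the second degree is F, and the diatonic chord built there is a half-diminished seventh chord.
That chord is spelled F-Ab-Cb-Eb.
The figured bass 65 indicates first inversion, placing the third (Ab) in the bass: Ab-Cb-Eb-F.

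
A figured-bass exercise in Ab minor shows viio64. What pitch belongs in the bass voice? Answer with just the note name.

viio in Ab minor has root G; the chord is G-Bb-Db.
The figure 64 means second inversion — the fifth is in the bass.

Db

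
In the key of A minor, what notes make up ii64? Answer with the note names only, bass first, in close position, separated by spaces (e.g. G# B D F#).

ii64 is the minor supertonic, borrowed from the parallel major (the Dorian ii). In A minor that root is B.
So the chord is B-D-F#, a minor triad.
With the 64 figure the chord is in second inversion; from the bass F# upward in close position it reads F#-B-D.

F# B D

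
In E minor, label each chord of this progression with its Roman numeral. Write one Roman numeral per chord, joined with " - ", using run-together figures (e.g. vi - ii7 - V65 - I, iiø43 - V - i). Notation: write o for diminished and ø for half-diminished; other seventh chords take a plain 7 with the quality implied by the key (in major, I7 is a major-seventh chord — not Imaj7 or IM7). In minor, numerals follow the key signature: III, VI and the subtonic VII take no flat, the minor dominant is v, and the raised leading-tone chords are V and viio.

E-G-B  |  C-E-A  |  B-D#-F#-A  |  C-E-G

i - iv6 - V7 - VI

E-G-B: minor triad on E = scale degree 1 → i.
C-E-A: root A is the subdominant; minor triad there is iv6.
B-D#-F#-A has root B, degree 5 in E minor, so V7.
C-E-G: root C is the submediant; major triad there is VI.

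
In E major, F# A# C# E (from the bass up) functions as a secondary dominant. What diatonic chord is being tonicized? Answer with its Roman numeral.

The chord is a dominant seventh chord on F#.
A dominant resolves down a perfect fifth: F# → B. In E major, B is scale degree 5, i.e. V.

V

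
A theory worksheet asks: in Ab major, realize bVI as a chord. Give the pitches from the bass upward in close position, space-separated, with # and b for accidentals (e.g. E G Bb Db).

Scale degree 6 in Ab major is F; lowering it a half step gives Fb. bVI is a major triad on the lowered sixth degree, borrowed from the parallel minor.
So the chord is Fb-Ab-Cb.

Fb Ab Cb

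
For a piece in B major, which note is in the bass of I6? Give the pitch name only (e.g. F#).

I in B major has root B; the chord is B-D#-F#.
The figure 6 means first inversion — the third is in the bass.

D#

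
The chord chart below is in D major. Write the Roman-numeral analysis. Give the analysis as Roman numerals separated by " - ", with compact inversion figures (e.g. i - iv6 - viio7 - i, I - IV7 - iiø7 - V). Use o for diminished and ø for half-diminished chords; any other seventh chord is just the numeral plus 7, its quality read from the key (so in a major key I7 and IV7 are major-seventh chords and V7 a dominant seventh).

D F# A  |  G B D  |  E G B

I - IV - ii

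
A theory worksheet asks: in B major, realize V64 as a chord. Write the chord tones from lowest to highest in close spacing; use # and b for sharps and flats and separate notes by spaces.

C# F# A#

In B major, the fifth degree is F#, and the diatonic chord built there is a major triad.
That chord is spelled F#-A#-C#.
The figured bass 64 indicates second inversion, placing the fifth (C#) in the bass: C#-F#-A#.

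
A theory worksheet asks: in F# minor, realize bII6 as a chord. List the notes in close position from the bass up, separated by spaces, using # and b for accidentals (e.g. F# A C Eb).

B D G

bII6 is the Neapolitan sixth — a major triad on the lowered second degree, here in its customary first inversion. In F# minor that root is G.
So the chord is G-B-D.
The figured bass 6 indicates first inversion, placing the third (B) in the bass: B-D-G.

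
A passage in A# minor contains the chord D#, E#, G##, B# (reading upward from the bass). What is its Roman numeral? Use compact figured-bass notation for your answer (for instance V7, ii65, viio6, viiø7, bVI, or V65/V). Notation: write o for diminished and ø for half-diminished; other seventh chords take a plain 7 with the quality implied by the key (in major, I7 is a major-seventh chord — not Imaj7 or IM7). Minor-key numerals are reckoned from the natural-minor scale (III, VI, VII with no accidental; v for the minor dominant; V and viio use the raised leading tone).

V42

The pitches E#-G##-B#-D# form a dominant seventh chord rooted on E#.
E# is scale degree 5 in A# minor, and a dominant seventh chord on that degree is written V7.
With D# in the bass the chord is in third inversion, so the figured bass is 42.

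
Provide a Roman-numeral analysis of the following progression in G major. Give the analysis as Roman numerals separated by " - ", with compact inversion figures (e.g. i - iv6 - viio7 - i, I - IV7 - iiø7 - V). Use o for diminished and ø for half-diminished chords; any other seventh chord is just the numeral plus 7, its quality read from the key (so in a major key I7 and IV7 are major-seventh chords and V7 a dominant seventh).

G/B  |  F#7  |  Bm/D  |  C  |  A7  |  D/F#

I6 - V7/iii - iii6 - IV - V7/V - V6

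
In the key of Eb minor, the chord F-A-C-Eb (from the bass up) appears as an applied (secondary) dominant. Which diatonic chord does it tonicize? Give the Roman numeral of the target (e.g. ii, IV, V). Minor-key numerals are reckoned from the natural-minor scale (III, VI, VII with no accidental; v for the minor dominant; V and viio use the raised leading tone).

V

The chord is a dominant seventh chord on F.
A dominant resolves down a perfect fifth: F → Bb. In Eb minor, Bb is scale degree 5, i.e. V.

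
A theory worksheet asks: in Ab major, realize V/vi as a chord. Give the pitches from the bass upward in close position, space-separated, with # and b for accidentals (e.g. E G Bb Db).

C E G

V/vi is a secondary dominant — the dominant triad of vi. vi in Ab major is F, so the applied chord's root is C, a perfect fifth above.
Building a major triad on C gives C-E-G.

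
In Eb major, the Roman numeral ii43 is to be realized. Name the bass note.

ii in Eb major has root F; the chord is F-Ab-C-Eb.
The figure 43 means second inversion — the fifth is in the bass.

C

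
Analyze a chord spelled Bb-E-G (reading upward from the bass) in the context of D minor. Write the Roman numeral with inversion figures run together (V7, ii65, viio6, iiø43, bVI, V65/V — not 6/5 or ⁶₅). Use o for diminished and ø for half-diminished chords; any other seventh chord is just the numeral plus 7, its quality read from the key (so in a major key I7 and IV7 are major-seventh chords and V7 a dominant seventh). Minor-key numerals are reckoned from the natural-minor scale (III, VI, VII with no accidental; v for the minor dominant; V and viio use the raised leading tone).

The pitches E-G-Bb form a diminished triad rooted on E.
E is scale degree 2 in D minor, and a diminished triad on that degree is written iio.
With Bb in the bass the chord is in second inversion, so the figured bass is 64.

iio64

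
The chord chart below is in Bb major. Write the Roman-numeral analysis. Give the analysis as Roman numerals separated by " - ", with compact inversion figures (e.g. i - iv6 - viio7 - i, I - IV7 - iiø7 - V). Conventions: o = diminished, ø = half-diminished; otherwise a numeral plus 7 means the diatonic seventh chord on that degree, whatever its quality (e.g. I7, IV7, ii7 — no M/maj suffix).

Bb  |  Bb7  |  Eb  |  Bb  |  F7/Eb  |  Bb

Bb: root Bb is the tonic; major triad there is I.
Bb7: chromatic; Bb is V of IV, so V7/IV.
Eb has root Eb, degree 4 in Bb major, so IV.
Bb has root Bb, degree 1 in Bb major, so I.
F7/Eb has root F, degree 5 in Bb major, so V42.
Bb has root Bb, degree 1 in Bb major, so I.

I - V7/IV - IV - I - V42 - I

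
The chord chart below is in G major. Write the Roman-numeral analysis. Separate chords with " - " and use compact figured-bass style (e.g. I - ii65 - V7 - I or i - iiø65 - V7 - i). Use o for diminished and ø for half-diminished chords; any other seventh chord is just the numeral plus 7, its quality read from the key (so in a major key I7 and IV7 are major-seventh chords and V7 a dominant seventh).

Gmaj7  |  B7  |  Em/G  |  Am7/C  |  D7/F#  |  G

I7 - V7/vi - vi6 - ii65 - V65 - I

Gmaj7: major seventh chord on G = scale degree 1 → I7.
B7: a dominant seventh chord on B, the applied dominant of vi → V7/vi.
Em/G: root E is the submediant; minor triad there is vi6.
Am7/C has root A, degree 2 in G major, so ii65.
D7/F#: dominant seventh chord on D = scale degree 5 → V65.
G has root G, degree 1 in G major, so I.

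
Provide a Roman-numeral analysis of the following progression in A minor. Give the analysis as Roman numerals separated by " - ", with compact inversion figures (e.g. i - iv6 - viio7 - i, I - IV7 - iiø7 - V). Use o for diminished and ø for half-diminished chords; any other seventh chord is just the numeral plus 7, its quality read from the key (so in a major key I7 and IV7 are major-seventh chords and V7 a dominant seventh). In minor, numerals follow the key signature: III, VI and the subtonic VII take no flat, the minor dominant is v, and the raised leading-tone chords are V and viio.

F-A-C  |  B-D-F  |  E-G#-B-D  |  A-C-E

VI - iio - V7 - i

F-A-C: major triad on F = scale degree 6 → VI.
B-D-F: root B is the supertonic; diminished triad there is iio.
E-G#-B-D has root E, degree 5 in A minor, so V7.
A-C-E: root A is the tonic; minor triad there is i.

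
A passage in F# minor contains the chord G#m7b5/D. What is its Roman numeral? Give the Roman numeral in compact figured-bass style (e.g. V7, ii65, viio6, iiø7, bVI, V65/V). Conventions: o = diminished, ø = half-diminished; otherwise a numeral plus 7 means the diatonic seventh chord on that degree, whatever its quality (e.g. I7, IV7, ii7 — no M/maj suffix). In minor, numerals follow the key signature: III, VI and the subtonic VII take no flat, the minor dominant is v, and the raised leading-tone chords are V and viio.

iiø43

The pitches G#-B-D-F# form a half-diminished seventh chord rooted on G#.
In F# minor, G# is the supertonic; the diatonic half-diminished seventh chord there is iiø7.
With D in the bass the chord is in second inversion, so the figured bass is 43.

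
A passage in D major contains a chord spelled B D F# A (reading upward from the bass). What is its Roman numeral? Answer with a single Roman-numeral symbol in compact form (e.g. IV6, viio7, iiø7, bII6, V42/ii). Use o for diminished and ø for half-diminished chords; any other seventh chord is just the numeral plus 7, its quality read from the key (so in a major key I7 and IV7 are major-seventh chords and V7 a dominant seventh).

vi7

Stacked in thirds the chord is B-D-F#-A: a minor seventh chord on B.
B is scale degree 6 in D major, and a minor seventh chord on that degree is written vi7.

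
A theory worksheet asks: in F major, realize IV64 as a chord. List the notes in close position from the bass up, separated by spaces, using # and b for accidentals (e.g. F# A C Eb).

F Bb D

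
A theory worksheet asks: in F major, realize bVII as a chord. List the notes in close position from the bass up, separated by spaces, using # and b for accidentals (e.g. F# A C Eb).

Eb G Bb

bVII is a major triad on the lowered seventh degree (the subtonic), borrowed from the parallel minor. In F major that root is Eb.
So the chord is Eb-G-Bb, a major triad.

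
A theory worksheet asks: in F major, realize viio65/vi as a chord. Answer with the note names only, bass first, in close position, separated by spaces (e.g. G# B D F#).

E G Bb C#

viio65/vi is a secondary leading-tone chord. The target vi is D in F major; the applied chord is rooted a semitone below, on C#.
Building a fully diminished seventh chord on C# gives C#-E-G-Bb.
The figured bass 65 indicates first inversion, placing the third (E) in the bass: E-G-Bb-C#.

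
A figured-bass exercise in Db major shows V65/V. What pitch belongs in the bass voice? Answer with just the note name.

G

The applied chord V65/V is rooted on Eb: Eb-G-Bb-Db.
The figure 65 means first inversion — the third is in the bass.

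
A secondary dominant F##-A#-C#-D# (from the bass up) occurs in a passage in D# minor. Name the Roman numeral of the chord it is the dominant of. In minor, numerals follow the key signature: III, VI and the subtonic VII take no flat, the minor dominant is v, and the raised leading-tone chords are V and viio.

The chord is a dominant seventh chord on D#.
A dominant resolves down a perfect fifth: D# → G#. In D# minor, G# is scale degree 4, i.e. iv.

iv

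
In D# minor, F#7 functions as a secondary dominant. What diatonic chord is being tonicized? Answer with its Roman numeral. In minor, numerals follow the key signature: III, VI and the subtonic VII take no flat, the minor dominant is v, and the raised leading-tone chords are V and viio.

VI

The chord is a dominant seventh chord on F#.
A dominant resolves down a perfect fifth: F# → B. In D# minor, B is scale degree 6, i.e. VI.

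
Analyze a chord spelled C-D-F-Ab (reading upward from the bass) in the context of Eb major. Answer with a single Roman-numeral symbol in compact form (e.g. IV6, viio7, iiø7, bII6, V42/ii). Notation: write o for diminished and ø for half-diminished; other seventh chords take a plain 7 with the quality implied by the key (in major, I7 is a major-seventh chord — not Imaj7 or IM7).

The pitches D-F-Ab-C form a half-diminished seventh chord rooted on D.
D is scale degree 7 in Eb major, and a half-diminished seventh chord on that degree is written viiø7.
With C in the bass the chord is in third inversion, so the figured bass is 42.

viiø42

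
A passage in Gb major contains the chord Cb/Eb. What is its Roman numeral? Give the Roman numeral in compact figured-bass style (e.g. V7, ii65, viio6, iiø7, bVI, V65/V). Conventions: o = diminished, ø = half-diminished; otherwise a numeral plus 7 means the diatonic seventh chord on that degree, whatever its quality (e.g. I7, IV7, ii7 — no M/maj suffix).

IV6

Stacked in thirds the chord is Cb-Eb-Gb: a major triad on Cb.
In Gb major, Cb is the subdominant; the diatonic major triad there is IV.
With Eb in the bass the chord is in first inversion, so the figured bass is 6.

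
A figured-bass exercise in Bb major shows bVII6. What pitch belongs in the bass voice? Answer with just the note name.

bVII in Bb major has root Ab; the chord is Ab-C-Eb.
The figure 6 means first inversion — the third is in the bass.

C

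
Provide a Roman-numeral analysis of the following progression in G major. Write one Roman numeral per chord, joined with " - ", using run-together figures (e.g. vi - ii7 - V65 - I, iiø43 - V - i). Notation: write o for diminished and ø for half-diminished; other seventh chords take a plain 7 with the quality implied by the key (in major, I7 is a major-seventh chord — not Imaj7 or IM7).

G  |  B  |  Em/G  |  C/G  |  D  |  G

I - V/vi - vi6 - IV64 - V - I

G has root G, degree 1 in G major, so I.
B: chromatic; B is V of vi, so V/vi.
Em/G: minor triad on E = scale degree 6 → vi6.
C/G has root C, degree 4 in G major, so IV64.
D: root D is the dominant; major triad there is V.
G has root G, degree 1 in G major, so I.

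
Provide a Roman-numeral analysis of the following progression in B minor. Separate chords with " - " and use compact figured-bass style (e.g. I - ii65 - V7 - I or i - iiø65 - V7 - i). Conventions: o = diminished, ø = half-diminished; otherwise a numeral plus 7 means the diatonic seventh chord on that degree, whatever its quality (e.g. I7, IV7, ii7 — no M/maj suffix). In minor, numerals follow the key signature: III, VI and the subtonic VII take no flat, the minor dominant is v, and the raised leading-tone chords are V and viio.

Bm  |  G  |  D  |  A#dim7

Bm: minor triad on B = scale degree 1 → i.
G has root G, degree 6 in B minor, so VI.
D has root D, degree 3 in B minor, so III.
A#dim7: root A# is the leading tone; fully diminished seventh chord there is viio7.

i - VI - III - viio7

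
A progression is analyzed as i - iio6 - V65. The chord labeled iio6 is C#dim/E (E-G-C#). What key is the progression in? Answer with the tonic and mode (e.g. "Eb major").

B minor

iio6 is given as E-G-C# — a diminished triad with root C#.
Counting down one scale step from C# places the tonic on B; a diminished triad on degree 2 is diatonic only in minor.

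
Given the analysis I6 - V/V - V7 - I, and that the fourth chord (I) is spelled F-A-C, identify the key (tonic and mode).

F major

I is given as F-A-C — a major triad with root F.
If F is scale degree 1 and the mode makes that degree carry a major triad, the tonic is F and the mode is major.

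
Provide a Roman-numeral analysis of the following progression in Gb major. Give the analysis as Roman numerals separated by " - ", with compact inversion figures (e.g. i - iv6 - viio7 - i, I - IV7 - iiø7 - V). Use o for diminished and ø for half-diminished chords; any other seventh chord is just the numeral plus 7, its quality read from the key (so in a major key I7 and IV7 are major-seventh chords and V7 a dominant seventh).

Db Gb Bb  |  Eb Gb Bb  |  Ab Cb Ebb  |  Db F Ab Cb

Db-Gb-Bb: major triad on Gb = scale degree 1 → I64.
Eb-Gb-Bb has root Eb, degree 6 in Gb major, so vi.
Ab-Cb-Ebb: diminished triad on Ab — chromatic; iio (borrowed from the parallel minor).
Db-F-Ab-Cb: root Db is the dominant; dominant seventh chord there is V7.

I64 - vi - iio - V7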